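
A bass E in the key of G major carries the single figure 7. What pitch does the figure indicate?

Counting 6 letter steps above E lands on D; in G major, that letter is D.

D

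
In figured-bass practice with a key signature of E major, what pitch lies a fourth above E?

Counting 3 letter steps above E lands on A; in E major, that letter is A.

A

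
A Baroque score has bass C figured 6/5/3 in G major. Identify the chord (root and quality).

A minor seventh

The figures 6/5/3 indicate a seventh chord in first inversion.
In first inversion the root lies a sixth above the bass: a sixth above C in G major is A.
The chord tones are C, E, G, A, giving A minor seventh.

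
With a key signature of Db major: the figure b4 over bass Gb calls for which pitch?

Counting 3 letter steps above Gb lands on C; in Db major, that letter is C.
The b4 figure lowers it a semitone, giving Cb.

Cb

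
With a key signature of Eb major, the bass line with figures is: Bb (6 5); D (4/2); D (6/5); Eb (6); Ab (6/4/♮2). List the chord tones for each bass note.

Bb, D, F, G | D, Eb, G, Bb | D, F, Ab, Bb | Eb, G, C | Ab, B, D, F

Bb (6/5/3): Bb, D, F, G.
D (6/4/2): D, Eb, G, Bb.
D (6/5/3): D, F, Ab, Bb.
Eb (6/3): Eb, G, C.
Ab (6/4/♮2): Ab, B, D, F.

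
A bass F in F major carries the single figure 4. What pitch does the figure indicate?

Bb

Counting 3 letter steps above F lands on B; in F major, that letter is Bb.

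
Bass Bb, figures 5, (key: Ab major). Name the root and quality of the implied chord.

Bb minor

The figures 5 indicate a triad in root position.
In root position the bass is the root, so the root is Bb.
The chord tones are Bb, Db, F, giving Bb minor.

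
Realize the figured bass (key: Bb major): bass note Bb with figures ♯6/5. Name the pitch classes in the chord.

Bb, D, F, G#

The written figures ♯6/5 are shorthand for 6/5/3: the 3 is implied.
A third above Bb in this key is D.
A fifth above Bb in this key is F.
A sixth above Bb in this key is G, raised to G# by the sharp.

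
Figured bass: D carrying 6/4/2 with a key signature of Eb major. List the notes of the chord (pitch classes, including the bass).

A second above D in this key is Eb.
A fourth above D in this key is G.
A sixth above D in this key is Bb.
Together with the bass D, this spells Eb major seventh in third inversion.

D, Eb, G, Bb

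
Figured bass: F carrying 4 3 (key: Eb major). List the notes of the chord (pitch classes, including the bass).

The written figures 4 3 are shorthand for 6/4/3: the 6 is implied.
A third above F in this key is Ab.
A fourth above F in this key is Bb.
A sixth above F in this key is D.
Together with the bass F, this spells Bb dominant seventh in second inversion.

F, Ab, Bb, D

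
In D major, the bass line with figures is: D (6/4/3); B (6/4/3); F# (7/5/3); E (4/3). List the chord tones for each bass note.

D, F#, G, B | B, D, E, G | F#, A, C#, E | E, G, A, C#

D (6/4/3): D, F#, G, B.
B (6/4/3): B, D, E, G.
F# (7/5/3): F#, A, C#, E.
E (6/4/3): E, G, A, C#.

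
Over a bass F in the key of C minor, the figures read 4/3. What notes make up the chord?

The written figures 4/3 are shorthand for 6/4/3: the 6 is implied.
A third above F in this key is Ab.
A fourth above F in this key is Bb.
A sixth above F in this key is D.
Together with the bass F, this spells Bb dominant seventh in second inversion.

F, Ab, Bb, D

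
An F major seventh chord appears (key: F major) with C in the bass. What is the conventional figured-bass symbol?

4/3

C is the fifth of F major seventh, so the chord is in second inversion.
A seventh chord in second inversion is figured 6/4/3, conventionally abbreviated 4/3.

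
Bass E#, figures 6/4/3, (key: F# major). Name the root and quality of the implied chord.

A# minor seventh

The figures 6/4/3 indicate a seventh chord in second inversion.
In second inversion the root lies a fourth above the bass: a fourth above E# in F# major is A#.
The chord tones are E#, G#, A#, C#, giving A# minor seventh.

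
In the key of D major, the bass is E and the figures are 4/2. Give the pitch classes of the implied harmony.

The written figures 4/2 are shorthand for 6/4/2: the 6 is implied.
A second above E in this key is F#.
A fourth above E in this key is A.
A sixth above E in this key is C#.
Together with the bass E, this spells F# minor seventh in third inversion.

E, F#, A, C#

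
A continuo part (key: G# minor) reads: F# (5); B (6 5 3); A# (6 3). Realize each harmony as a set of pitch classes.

F#, A#, C# | B, D#, F#, G# | A#, C#, F#

F# (5/3): F#, A#, C#.
B (6/5/3): B, D#, F#, G#.
A# (6/3): A#, C#, F#.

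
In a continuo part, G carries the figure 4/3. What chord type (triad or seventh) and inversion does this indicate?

seventh chord, second inversion

4/3 is shorthand for 6/4/3.
Intervals of 6/4/3 above the bass form a seventh chord; the bass is the fifth, so this is second inversion.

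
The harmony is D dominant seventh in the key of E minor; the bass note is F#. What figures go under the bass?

6/5

F# is the third of D dominant seventh, so the chord is in first inversion.
A seventh chord in first inversion is figured 6/5/3, conventionally abbreviated 6/5.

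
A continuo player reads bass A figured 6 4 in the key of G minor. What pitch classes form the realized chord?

A fourth above A in this key is D.
A sixth above A in this key is F.
Together with the bass A, this spells D minor in second inversion.

A, D, F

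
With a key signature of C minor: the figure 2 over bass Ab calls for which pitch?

Bb

Counting 1 letter step above Ab lands on B; in C minor, that letter is Bb.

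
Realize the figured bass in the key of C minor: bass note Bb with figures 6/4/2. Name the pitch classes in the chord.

A second above Bb in this key is C.
A fourth above Bb in this key is Eb.
A sixth above Bb in this key is G.
Together with the bass Bb, this spells C minor seventh in third inversion.

Bb, C, Eb, G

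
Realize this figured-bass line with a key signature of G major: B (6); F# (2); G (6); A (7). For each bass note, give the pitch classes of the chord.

B (6/3): B, D, G.
F# (6/4/2): F#, G, B, D.
G (6/3): G, B, E.
A (7/5/3): A, C, E, G.

B, D, G | F#, G, B, D | G, B, E | A, C, E, G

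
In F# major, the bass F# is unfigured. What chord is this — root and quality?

F# major

An unfigured bass indicates a triad in root position.
In root position the bass is the root, so the root is F#.
The chord tones are F#, A#, C#, giving F# major.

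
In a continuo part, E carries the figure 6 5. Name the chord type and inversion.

6 5 is shorthand for 6/5/3.
Intervals of 6/5/3 above the bass form a seventh chord; the bass is the third, so this is first inversion.

seventh chord, first inversion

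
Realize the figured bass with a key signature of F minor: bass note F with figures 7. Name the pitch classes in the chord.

F, Ab, C, Eb

The written figures 7 are shorthand for 7/5/3: the 5/3 are implied.
A third above F in this key is Ab.
A fifth above F in this key is C.
A seventh above F in this key is Eb.
Together with the bass F, this spells F minor seventh in root position.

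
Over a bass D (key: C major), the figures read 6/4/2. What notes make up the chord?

A second above D in this key is E.
A fourth above D in this key is G.
A sixth above D in this key is B.
Together with the bass D, this spells E minor seventh in third inversion.

D, E, G, B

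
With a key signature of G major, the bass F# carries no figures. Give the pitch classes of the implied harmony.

An unfigured bass implies 5/3.
A third above F# in this key is A.
A fifth above F# in this key is C.
Together with the bass F#, this spells F# diminished in root position.

F#, A, C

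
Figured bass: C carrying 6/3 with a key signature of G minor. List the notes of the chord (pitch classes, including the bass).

A third above C in this key is Eb.
A sixth above C in this key is A.
Together with the bass C, this spells A diminished in first inversion.

C, Eb, A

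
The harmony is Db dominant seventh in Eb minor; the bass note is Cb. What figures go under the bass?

4/2

Cb is the seventh of Db dominant seventh, so the chord is in third inversion.
A seventh chord in third inversion is figured 6/4/2, conventionally abbreviated 4/2.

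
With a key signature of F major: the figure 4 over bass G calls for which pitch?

C

Counting 3 letter steps above G lands on C; in F major, that letter is C.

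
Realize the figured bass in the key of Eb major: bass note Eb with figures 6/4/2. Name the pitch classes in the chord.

Eb, F, Ab, C

A second above Eb in this key is F.
A fourth above Eb in this key is Ab.
A sixth above Eb in this key is C.
Together with the bass Eb, this spells F minor seventh in third inversion.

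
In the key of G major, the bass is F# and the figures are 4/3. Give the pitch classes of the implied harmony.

F#, A, B, D

The written figures 4/3 are shorthand for 6/4/3: the 6 is implied.
A third above F# in this key is A.
A fourth above F# in this key is B.
A sixth above F# in this key is D.
Together with the bass F#, this spells B minor seventh in second inversion.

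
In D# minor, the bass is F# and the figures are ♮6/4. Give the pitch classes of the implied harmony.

F#, B, D

A fourth above F# in this key is B.
A sixth above F# in this key is D#, made natural (D) by the ♮ figure.
Together with the bass F#, this spells B minor in second inversion.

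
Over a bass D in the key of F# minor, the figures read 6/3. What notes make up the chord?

A third above D in this key is F#.
A sixth above D in this key is B.
Together with the bass D, this spells B minor in first inversion.

D, F#, B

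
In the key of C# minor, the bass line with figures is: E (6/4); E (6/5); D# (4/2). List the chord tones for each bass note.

E (6/4): E, A, C#.
E (6/5/3): E, G#, B, C#.
D# (6/4/2): D#, E, G#, B.

E, A, C# | E, G#, B, C# | D#, E, G#, B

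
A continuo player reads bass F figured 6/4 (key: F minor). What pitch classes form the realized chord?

F, Bb, Db

A fourth above F in this key is Bb.
A sixth above F in this key is Db.
Together with the bass F, this spells Bb minor in second inversion.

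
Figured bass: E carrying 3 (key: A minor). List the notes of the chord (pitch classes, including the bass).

The written figures 3 are shorthand for 5/3: the 5 is implied.
A third above E in this key is G.
A fifth above E in this key is B.
Together with the bass E, this spells E minor in root position.

E, G, B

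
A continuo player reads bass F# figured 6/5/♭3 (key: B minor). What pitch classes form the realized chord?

F#, Ab, C#, D

A third above F# in this key is A, lowered to Ab by the flat.
A fifth above F# in this key is C#.
A sixth above F# in this key is D.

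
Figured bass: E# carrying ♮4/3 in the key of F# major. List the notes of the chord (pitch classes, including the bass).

E#, G#, A, C#

The written figures ♮4/3 are shorthand for 6/4/3: the 6 is implied.
A third above E# in this key is G#.
A fourth above E# in this key is A#, made natural (A) by the ♮ figure.
A sixth above E# in this key is C#.
Together with the bass E#, this spells A augmented major seventh in second inversion.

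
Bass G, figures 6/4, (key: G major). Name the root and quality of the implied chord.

The figures 6/4 indicate a triad in second inversion.
In second inversion the root lies a fourth above the bass: a fourth above G in G major is C.
The chord tones are G, C, E, giving C major.

C major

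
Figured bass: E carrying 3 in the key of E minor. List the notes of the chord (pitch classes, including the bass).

The written figures 3 are shorthand for 5/3: the 5 is implied.
A third above E in this key is G.
A fifth above E in this key is B.
Together with the bass E, this spells E minor in root position.

E, G, B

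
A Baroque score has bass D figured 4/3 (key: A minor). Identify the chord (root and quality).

The figures 4/3 indicate a seventh chord in second inversion.
In second inversion the root lies a fourth above the bass: a fourth above D in A minor is G.
The chord tones are D, F, G, B, giving G dominant seventh.

G dominant seventh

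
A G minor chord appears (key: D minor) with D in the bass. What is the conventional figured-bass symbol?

D is the fifth of G minor, so the chord is in second inversion.
A triad in second inversion is figured 6/4, conventionally abbreviated 6/4.

6/4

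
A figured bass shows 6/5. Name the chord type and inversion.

seventh chord, first inversion

6/5 is shorthand for 6/5/3.
Intervals of 6/5/3 above the bass form a seventh chord; the bass is the third, so this is first inversion.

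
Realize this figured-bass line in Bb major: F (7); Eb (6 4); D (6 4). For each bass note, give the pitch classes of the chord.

F (7/5/3): F, A, C, Eb.
Eb (6/4): Eb, A, C.
D (6/4): D, G, Bb.

F, A, C, Eb | Eb, A, C | D, G, Bb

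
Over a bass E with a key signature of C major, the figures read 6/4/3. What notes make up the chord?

A third above E in this key is G.
A fourth above E in this key is A.
A sixth above E in this key is C.
Together with the bass E, this spells A minor seventh in second inversion.

E, G, A, C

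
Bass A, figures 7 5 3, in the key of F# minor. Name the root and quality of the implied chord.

A major seventh

The figures 7 5 3 indicate a seventh chord in root position.
In root position the bass is the root, so the root is A.
The chord tones are A, C#, E, G#, giving A major seventh.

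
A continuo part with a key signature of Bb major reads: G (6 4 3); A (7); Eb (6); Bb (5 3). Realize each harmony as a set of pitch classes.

G, Bb, C, Eb | A, C, Eb, G | Eb, G, C | Bb, D, F

G (6/4/3): G, Bb, C, Eb.
A (7/5/3): A, C, Eb, G.
Eb (6/3): Eb, G, C.
Bb (5/3): Bb, D, F.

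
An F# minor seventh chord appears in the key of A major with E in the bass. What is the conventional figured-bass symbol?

4/2

E is the seventh of F# minor seventh, so the chord is in third inversion.
A seventh chord in third inversion is figured 6/4/2, conventionally abbreviated 4/2.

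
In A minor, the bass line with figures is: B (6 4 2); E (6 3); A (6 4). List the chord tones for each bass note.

B, C, E, G | E, G, C | A, D, F

B (6/4/2): B, C, E, G.
E (6/3): E, G, C.
A (6/4): A, D, F.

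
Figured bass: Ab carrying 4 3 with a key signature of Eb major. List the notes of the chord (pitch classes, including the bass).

The written figures 4 3 are shorthand for 6/4/3: the 6 is implied.
A third above Ab in this key is C.
A fourth above Ab in this key is D.
A sixth above Ab in this key is F.
Together with the bass Ab, this spells D half-diminished seventh in second inversion.

Ab, C, D, F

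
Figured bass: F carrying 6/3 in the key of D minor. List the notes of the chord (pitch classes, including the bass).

A third above F in this key is A.
A sixth above F in this key is D.
Together with the bass F, this spells D minor in first inversion.

F, A, D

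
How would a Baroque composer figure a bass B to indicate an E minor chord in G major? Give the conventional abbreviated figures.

6/4

B is the fifth of E minor, so the chord is in second inversion.
A triad in second inversion is figured 6/4, conventionally abbreviated 6/4.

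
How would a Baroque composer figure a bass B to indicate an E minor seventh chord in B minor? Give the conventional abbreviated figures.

4/3

B is the fifth of E minor seventh, so the chord is in second inversion.
A seventh chord in second inversion is figured 6/4/3, conventionally abbreviated 4/3.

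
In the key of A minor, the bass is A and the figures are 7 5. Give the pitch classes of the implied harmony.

The written figures 7 5 are shorthand for 7/5/3: the 3 is implied.
A third above A in this key is C.
A fifth above A in this key is E.
A seventh above A in this key is G.
Together with the bass A, this spells A minor seventh in root position.

A, C, E, G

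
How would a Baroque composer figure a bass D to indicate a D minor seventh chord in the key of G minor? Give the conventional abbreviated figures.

7

D is the root of D minor seventh, so the chord is in root position.
A seventh chord in root position is figured 7/5/3, conventionally abbreviated 7.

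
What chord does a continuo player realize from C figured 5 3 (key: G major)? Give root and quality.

The figures 5 3 indicate a triad in root position.
In root position the bass is the root, so the root is C.
The chord tones are C, E, G, giving C major.

C major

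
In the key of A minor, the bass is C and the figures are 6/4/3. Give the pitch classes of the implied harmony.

A third above C in this key is E.
A fourth above C in this key is F.
A sixth above C in this key is A.
Together with the bass C, this spells F major seventh in second inversion.

C, E, F, A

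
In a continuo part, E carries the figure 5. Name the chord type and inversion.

5 is shorthand for 5/3.
Intervals of 5/3 above the bass form a triad; the bass is the root, so this is root position.

triad, root position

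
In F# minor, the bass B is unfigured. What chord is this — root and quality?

An unfigured bass indicates a triad in root position.
In root position the bass is the root, so the root is B.
The chord tones are B, D, F#, giving B minor.

B minor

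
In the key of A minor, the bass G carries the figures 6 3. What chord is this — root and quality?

E minor

The figures 6 3 indicate a triad in first inversion.
In first inversion the root lies a sixth above the bass: a sixth above G in A minor is E.
The chord tones are G, B, E, giving E minor.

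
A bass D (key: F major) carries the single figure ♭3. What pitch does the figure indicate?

Fb

Counting 2 letter steps above D lands on F; in F major, that letter is F.
The b3 figure lowers it a semitone, giving Fb.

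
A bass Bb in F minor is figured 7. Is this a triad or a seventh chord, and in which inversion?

7 is shorthand for 7/5/3.
Intervals of 7/5/3 above the bass form a seventh chord; the bass is the root, so this is root position.

seventh chord, root position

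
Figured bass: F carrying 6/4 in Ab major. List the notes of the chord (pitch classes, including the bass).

F, Bb, Db

A fourth above F in this key is Bb.
A sixth above F in this key is Db.
Together with the bass F, this spells Bb minor in second inversion.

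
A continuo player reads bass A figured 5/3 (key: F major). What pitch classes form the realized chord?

A, C, E

A third above A in this key is C.
A fifth above A in this key is E.
Together with the bass A, this spells A minor in root position.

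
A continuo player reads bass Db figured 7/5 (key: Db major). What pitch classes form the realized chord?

The written figures 7/5 are shorthand for 7/5/3: the 3 is implied.
A third above Db in this key is F.
A fifth above Db in this key is Ab.
A seventh above Db in this key is C.
Together with the bass Db, this spells Db major seventh in root position.

Db, F, Ab, C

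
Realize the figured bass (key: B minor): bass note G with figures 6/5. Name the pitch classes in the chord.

The written figures 6/5 are shorthand for 6/5/3: the 3 is implied.
A third above G in this key is B.
A fifth above G in this key is D.
A sixth above G in this key is E.
Together with the bass G, this spells E minor seventh in first inversion.

G, B, D, E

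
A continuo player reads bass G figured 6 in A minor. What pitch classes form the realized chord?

G, B, E

The written figures 6 are shorthand for 6/3: the 3 is implied.
A third above G in this key is B.
A sixth above G in this key is E.
Together with the bass G, this spells E minor in first inversion.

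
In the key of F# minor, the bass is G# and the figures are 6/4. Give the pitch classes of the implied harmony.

G#, C#, E

A fourth above G# in this key is C#.
A sixth above G# in this key is E.
Together with the bass G#, this spells C# minor in second inversion.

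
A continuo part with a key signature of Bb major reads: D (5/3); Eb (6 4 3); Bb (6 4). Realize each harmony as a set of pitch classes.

D (5/3): D, F, A.
Eb (6/4/3): Eb, G, A, C.
Bb (6/4): Bb, Eb, G.

D, F, A | Eb, G, A, C | Bb, Eb, G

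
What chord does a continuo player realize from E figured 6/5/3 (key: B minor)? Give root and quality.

C# half-diminished seventh

The figures 6/5/3 indicate a seventh chord in first inversion.
In first inversion the root lies a sixth above the bass: a sixth above E in B minor is C#.
The chord tones are E, G, B, C#, giving C# half-diminished seventh.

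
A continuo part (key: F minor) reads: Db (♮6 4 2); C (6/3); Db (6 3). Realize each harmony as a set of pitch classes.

Db, Eb, G, B | C, Eb, Ab | Db, F, Bb

Db (♮6/4/2): Db, Eb, G, B.
C (6/3): C, Eb, Ab.
Db (6/3): Db, F, Bb.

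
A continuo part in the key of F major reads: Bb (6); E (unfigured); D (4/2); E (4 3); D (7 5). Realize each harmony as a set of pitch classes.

Bb, D, G | E, G, Bb | D, E, G, Bb | E, G, A, C | D, F, A, C

Bb (6/3): Bb, D, G.
E (5/3): E, G, Bb.
D (6/4/2): D, E, G, Bb.
E (6/4/3): E, G, A, C.
D (7/5/3): D, F, A, C.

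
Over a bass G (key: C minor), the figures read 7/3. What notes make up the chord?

G, Bb, D, F

The written figures 7/3 are shorthand for 7/5/3: the 5 is implied.
A third above G in this key is Bb.
A fifth above G in this key is D.
A seventh above G in this key is F.
Together with the bass G, this spells G minor seventh in root position.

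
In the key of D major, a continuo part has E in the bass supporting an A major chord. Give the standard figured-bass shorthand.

E is the fifth of A major, so the chord is in second inversion.
A triad in second inversion is figured 6/4, conventionally abbreviated 6/4.

6/4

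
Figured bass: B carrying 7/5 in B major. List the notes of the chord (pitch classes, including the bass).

B, D#, F#, A#

The written figures 7/5 are shorthand for 7/5/3: the 3 is implied.
A third above B in this key is D#.
A fifth above B in this key is F#.
A seventh above B in this key is A#.
Together with the bass B, this spells B major seventh in root position.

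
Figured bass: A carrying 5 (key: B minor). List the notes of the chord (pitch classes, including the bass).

A, C#, E

The written figures 5 are shorthand for 5/3: the 3 is implied.
A third above A in this key is C#.
A fifth above A in this key is E.
Together with the bass A, this spells A major in root position.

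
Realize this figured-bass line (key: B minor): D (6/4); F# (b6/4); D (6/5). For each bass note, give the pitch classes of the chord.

D (6/4): D, G, B.
F# (b6/4): F#, B, Db.
D (6/5/3): D, F#, A, B.

D, G, B | F#, B, Db | D, F#, A, B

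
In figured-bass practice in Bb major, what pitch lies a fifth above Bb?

Counting 4 letter steps above Bb lands on F; in Bb major, that letter is F.

F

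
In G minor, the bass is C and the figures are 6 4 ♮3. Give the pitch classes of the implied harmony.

C, E, F, A

A third above C in this key is Eb, made natural (E) by the ♮ figure.
A fourth above C in this key is F.
A sixth above C in this key is A.
Together with the bass C, this spells F major seventh in second inversion.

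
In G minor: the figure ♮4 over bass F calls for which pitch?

B

Counting 3 letter steps above F lands on B; in G minor, that letter is Bb.
The ♮4 figure makes it natural, giving B.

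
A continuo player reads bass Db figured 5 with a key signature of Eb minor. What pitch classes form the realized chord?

The written figures 5 are shorthand for 5/3: the 3 is implied.
A third above Db in this key is F.
A fifth above Db in this key is Ab.
Together with the bass Db, this spells Db major in root position.

Db, F, Ab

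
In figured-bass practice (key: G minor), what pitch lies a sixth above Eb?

Counting 5 letter steps above Eb lands on C; in G minor, that letter is C.

C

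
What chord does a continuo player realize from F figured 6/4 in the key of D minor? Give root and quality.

Bb major

The figures 6/4 indicate a triad in second inversion.
In second inversion the root lies a fourth above the bass: a fourth above F in D minor is Bb.
The chord tones are F, Bb, D, giving Bb major.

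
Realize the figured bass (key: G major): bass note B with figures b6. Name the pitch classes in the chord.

The written figures b6 are shorthand for 6/3: the 3 is implied.
A third above B in this key is D.
A sixth above B in this key is G, lowered to Gb by the flat.

B, D, Gb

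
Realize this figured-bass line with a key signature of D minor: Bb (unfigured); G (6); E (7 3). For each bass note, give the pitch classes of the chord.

Bb, D, F | G, Bb, E | E, G, Bb, D

Bb (5/3): Bb, D, F.
G (6/3): G, Bb, E.
E (7/5/3): E, G, Bb, D.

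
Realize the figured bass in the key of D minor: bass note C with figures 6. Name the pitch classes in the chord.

The written figures 6 are shorthand for 6/3: the 3 is implied.
A third above C in this key is E.
A sixth above C in this key is A.
Together with the bass C, this spells A minor in first inversion.

C, E, A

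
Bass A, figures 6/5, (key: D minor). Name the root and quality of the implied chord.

F major seventh

The figures 6/5 indicate a seventh chord in first inversion.
In first inversion the root lies a sixth above the bass: a sixth above A in D minor is F.
The chord tones are A, C, E, F, giving F major seventh.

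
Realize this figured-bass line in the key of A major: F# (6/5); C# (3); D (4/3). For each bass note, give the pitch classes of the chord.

F#, A, C#, D | C#, E, G# | D, F#, G#, B

F# (6/5/3): F#, A, C#, D.
C# (5/3): C#, E, G#.
D (6/4/3): D, F#, G#, B.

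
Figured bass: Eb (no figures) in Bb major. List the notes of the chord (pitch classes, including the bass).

Eb, G, Bb

An unfigured bass implies 5/3.
A third above Eb in this key is G.
A fifth above Eb in this key is Bb.
Together with the bass Eb, this spells Eb major in root position.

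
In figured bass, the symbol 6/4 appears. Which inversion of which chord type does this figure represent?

triad, second inversion

Intervals of 6/4 above the bass form a triad; the bass is the fifth, so this is second inversion.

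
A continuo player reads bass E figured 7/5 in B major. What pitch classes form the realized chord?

The written figures 7/5 are shorthand for 7/5/3: the 3 is implied.
A third above E in this key is G#.
A fifth above E in this key is B.
A seventh above E in this key is D#.
Together with the bass E, this spells E major seventh in root position.

E, G#, B, D#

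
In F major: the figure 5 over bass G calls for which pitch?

Counting 4 letter steps above G lands on D; in F major, that letter is D.

D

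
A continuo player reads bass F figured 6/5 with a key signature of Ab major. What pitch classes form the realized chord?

The written figures 6/5 are shorthand for 6/5/3: the 3 is implied.
A third above F in this key is Ab.
A fifth above F in this key is C.
A sixth above F in this key is Db.
Together with the bass F, this spells Db major seventh in first inversion.

F, Ab, C, Db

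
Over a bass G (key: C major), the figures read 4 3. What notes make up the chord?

G, B, C, E

The written figures 4 3 are shorthand for 6/4/3: the 6 is implied.
A third above G in this key is B.
A fourth above G in this key is C.
A sixth above G in this key is E.
Together with the bass G, this spells C major seventh in second inversion.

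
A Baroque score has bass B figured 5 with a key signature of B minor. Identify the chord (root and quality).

B minor

The figures 5 indicate a triad in root position.
In root position the bass is the root, so the root is B.
The chord tones are B, D, F#, giving B minor.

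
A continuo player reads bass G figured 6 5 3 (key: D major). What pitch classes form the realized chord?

A third above G in this key is B.
A fifth above G in this key is D.
A sixth above G in this key is E.
Together with the bass G, this spells E minor seventh in first inversion.

G, B, D, E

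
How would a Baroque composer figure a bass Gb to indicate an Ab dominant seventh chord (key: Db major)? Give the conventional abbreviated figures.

Gb is the seventh of Ab dominant seventh, so the chord is in third inversion.
A seventh chord in third inversion is figured 6/4/2, conventionally abbreviated 4/2.

4/2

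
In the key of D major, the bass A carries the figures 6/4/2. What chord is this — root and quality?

The figures 6/4/2 indicate a seventh chord in third inversion.
In third inversion the root lies a second above the bass: a second above A in D major is B.
The chord tones are A, B, D, F#, giving B minor seventh.

B minor seventh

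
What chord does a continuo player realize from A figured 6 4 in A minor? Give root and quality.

D minor

The figures 6 4 indicate a triad in second inversion.
In second inversion the root lies a fourth above the bass: a fourth above A in A minor is D.
The chord tones are A, D, F, giving D minor.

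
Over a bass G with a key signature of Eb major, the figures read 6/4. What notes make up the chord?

A fourth above G in this key is C.
A sixth above G in this key is Eb.
Together with the bass G, this spells C minor in second inversion.

G, C, Eb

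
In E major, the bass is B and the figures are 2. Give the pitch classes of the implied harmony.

B, C#, E, G#

The written figures 2 are shorthand for 6/4/2: the 6/4 are implied.
A second above B in this key is C#.
A fourth above B in this key is E.
A sixth above B in this key is G#.
Together with the bass B, this spells C# minor seventh in third inversion.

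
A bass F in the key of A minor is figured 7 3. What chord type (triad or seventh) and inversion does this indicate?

7 3 is shorthand for 7/5/3.
Intervals of 7/5/3 above the bass form a seventh chord; the bass is the root, so this is root position.

seventh chord, root position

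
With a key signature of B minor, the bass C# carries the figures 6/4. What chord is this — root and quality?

F# minor

The figures 6/4 indicate a triad in second inversion.
In second inversion the root lies a fourth above the bass: a fourth above C# in B minor is F#.
The chord tones are C#, F#, A, giving F# minor.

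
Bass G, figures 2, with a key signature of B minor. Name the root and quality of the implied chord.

A dominant seventh

The figures 2 indicate a seventh chord in third inversion.
In third inversion the root lies a second above the bass: a second above G in B minor is A.
The chord tones are G, A, C#, E, giving A dominant seventh.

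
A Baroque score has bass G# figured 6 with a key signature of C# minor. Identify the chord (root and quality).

E major

The figures 6 indicate a triad in first inversion.
In first inversion the root lies a sixth above the bass: a sixth above G# in C# minor is E.
The chord tones are G#, B, E, giving E major.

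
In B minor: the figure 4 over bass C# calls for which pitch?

Counting 3 letter steps above C# lands on F; in B minor, that letter is F#.

F#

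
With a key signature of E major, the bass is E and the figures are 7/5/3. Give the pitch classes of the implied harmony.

A third above E in this key is G#.
A fifth above E in this key is B.
A seventh above E in this key is D#.
Together with the bass E, this spells E major seventh in root position.

E, G#, B, D#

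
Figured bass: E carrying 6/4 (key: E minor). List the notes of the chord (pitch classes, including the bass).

A fourth above E in this key is A.
A sixth above E in this key is C.
Together with the bass E, this spells A minor in second inversion.

E, A, C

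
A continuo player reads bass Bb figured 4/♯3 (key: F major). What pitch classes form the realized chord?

Bb, D#, E, G

The written figures 4/♯3 are shorthand for 6/4/3: the 6 is implied.
A third above Bb in this key is D, raised to D# by the sharp.
A fourth above Bb in this key is E.
A sixth above Bb in this key is G.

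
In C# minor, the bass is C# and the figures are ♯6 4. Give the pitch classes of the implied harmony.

A fourth above C# in this key is F#.
A sixth above C# in this key is A, raised to A# by the sharp.
Together with the bass C#, this spells F# major in second inversion.

C#, F#, A#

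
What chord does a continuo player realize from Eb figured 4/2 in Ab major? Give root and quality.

F minor seventh

The figures 4/2 indicate a seventh chord in third inversion.
In third inversion the root lies a second above the bass: a second above Eb in Ab major is F.
The chord tones are Eb, F, Ab, C, giving F minor seventh.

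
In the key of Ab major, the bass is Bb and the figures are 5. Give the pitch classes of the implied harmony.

Bb, Db, F

The written figures 5 are shorthand for 5/3: the 3 is implied.
A third above Bb in this key is Db.
A fifth above Bb in this key is F.
Together with the bass Bb, this spells Bb minor in root position.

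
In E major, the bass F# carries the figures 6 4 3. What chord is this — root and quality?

B dominant seventh

The figures 6 4 3 indicate a seventh chord in second inversion.
In second inversion the root lies a fourth above the bass: a fourth above F# in E major is B.
The chord tones are F#, A, B, D#, giving B dominant seventh.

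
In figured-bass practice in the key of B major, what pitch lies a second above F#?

Counting 1 letter step above F# lands on G; in B major, that letter is G#.

G#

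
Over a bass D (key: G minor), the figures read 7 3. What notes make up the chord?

D, F, A, C

The written figures 7 3 are shorthand for 7/5/3: the 5 is implied.
A third above D in this key is F.
A fifth above D in this key is A.
A seventh above D in this key is C.
Together with the bass D, this spells D minor seventh in root position.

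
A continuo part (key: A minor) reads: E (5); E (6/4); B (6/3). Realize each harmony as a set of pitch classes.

E, G, B | E, A, C | B, D, G

E (5/3): E, G, B.
E (6/4): E, A, C.
B (6/3): B, D, G.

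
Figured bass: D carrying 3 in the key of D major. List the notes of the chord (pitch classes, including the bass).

The written figures 3 are shorthand for 5/3: the 5 is implied.
A third above D in this key is F#.
A fifth above D in this key is A.
Together with the bass D, this spells D major in root position.

D, F#, A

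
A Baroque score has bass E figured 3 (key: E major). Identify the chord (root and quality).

The figures 3 indicate a triad in root position.
In root position the bass is the root, so the root is E.
The chord tones are E, G#, B, giving E major.

E major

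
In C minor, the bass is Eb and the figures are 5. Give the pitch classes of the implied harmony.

Eb, G, Bb

The written figures 5 are shorthand for 5/3: the 3 is implied.
A third above Eb in this key is G.
A fifth above Eb in this key is Bb.
Together with the bass Eb, this spells Eb major in root position.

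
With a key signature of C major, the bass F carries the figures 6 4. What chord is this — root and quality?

The figures 6 4 indicate a triad in second inversion.
In second inversion the root lies a fourth above the bass: a fourth above F in C major is B.
The chord tones are F, B, D, giving B diminished.

B diminished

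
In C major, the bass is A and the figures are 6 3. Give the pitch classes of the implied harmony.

A, C, F

A third above A in this key is C.
A sixth above A in this key is F.
Together with the bass A, this spells F major in first inversion.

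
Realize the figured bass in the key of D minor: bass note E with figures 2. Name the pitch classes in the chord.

The written figures 2 are shorthand for 6/4/2: the 6/4 are implied.
A second above E in this key is F.
A fourth above E in this key is A.
A sixth above E in this key is C.
Together with the bass E, this spells F major seventh in third inversion.

E, F, A, C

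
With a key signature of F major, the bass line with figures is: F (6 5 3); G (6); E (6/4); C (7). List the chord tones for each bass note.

F, A, C, D | G, Bb, E | E, A, C | C, E, G, Bb

F (6/5/3): F, A, C, D.
G (6/3): G, Bb, E.
E (6/4): E, A, C.
C (7/5/3): C, E, G, Bb.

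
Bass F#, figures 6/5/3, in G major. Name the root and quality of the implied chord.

The figures 6/5/3 indicate a seventh chord in first inversion.
In first inversion the root lies a sixth above the bass: a sixth above F# in G major is D.
The chord tones are F#, A, C, D, giving D dominant seventh.

D dominant seventh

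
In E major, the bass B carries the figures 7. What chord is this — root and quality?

The figures 7 indicate a seventh chord in root position.
In root position the bass is the root, so the root is B.
The chord tones are B, D#, F#, A, giving B dominant seventh.

B dominant seventh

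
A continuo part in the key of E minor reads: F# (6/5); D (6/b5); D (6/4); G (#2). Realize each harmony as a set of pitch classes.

F# (6/5/3): F#, A, C, D.
D (6/b5/3): D, F#, Ab, B.
D (6/4): D, G, B.
G (6/4/#2): G, A#, C, E.

F#, A, C, D | D, F#, Ab, B | D, G, B | G, A#, C, E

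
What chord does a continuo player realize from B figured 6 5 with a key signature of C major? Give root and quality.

The figures 6 5 indicate a seventh chord in first inversion.
In first inversion the root lies a sixth above the bass: a sixth above B in C major is G.
The chord tones are B, D, F, G, giving G dominant seventh.

G dominant seventh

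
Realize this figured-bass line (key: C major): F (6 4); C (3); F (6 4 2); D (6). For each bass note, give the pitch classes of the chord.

F, B, D | C, E, G | F, G, B, D | D, F, B

F (6/4): F, B, D.
C (5/3): C, E, G.
F (6/4/2): F, G, B, D.
D (6/3): D, F, B.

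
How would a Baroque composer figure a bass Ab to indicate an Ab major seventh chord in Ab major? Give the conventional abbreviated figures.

Ab is the root of Ab major seventh, so the chord is in root position.
A seventh chord in root position is figured 7/5/3, conventionally abbreviated 7.

7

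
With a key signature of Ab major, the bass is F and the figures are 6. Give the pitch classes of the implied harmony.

F, Ab, Db

The written figures 6 are shorthand for 6/3: the 3 is implied.
A third above F in this key is Ab.
A sixth above F in this key is Db.
Together with the bass F, this spells Db major in first inversion.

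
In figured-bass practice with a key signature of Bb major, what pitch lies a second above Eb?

F

Counting 1 letter step above Eb lands on F; in Bb major, that letter is F.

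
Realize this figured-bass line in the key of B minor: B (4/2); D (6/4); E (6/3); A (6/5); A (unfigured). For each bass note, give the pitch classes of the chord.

B (6/4/2): B, C#, E, G.
D (6/4): D, G, B.
E (6/3): E, G, C#.
A (6/5/3): A, C#, E, F#.
A (5/3): A, C#, E.

B, C#, E, G | D, G, B | E, G, C# | A, C#, E, F# | A, C#, E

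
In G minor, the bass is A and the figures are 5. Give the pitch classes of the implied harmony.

The written figures 5 are shorthand for 5/3: the 3 is implied.
A third above A in this key is C.
A fifth above A in this key is Eb.
Together with the bass A, this spells A diminished in root position.

A, C, Eb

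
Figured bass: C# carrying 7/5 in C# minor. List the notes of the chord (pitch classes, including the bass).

The written figures 7/5 are shorthand for 7/5/3: the 3 is implied.
A third above C# in this key is E.
A fifth above C# in this key is G#.
A seventh above C# in this key is B.
Together with the bass C#, this spells C# minor seventh in root position.

C#, E, G#, B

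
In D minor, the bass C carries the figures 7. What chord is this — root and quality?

The figures 7 indicate a seventh chord in root position.
In root position the bass is the root, so the root is C.
The chord tones are C, E, G, Bb, giving C dominant seventh.

C dominant seventh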